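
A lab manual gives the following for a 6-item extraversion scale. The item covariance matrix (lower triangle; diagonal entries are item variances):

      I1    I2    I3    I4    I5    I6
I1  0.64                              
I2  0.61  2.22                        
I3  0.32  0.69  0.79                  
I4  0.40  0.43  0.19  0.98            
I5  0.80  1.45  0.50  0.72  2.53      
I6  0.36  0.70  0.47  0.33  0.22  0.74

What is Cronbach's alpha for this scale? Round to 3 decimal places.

Σσ²ᵢ = 0.64 + 2.22 + 0.79 + 0.98 + 2.53 + 0.74 = 7.90
Σ_{i<j} σ_ij = 8.19
σ²_total = 7.90 + 2 × 8.19 = 24.28
α = (k/(k−1))·(1 − Σσ²ᵢ/σ²_total) = (6/5)·(1 − 7.90/24.28) = 0.810

α = 0.810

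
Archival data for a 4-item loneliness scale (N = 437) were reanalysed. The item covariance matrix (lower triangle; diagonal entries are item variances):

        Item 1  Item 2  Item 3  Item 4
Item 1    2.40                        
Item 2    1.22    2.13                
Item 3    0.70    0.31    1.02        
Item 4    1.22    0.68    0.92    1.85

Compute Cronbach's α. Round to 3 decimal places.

Σσᵢ² = 2.40 + 2.13 + 1.02 + 1.85 = 7.40
Σ_{i<j} σ_ij = 5.05
Var(T) = 7.40 + 2 × 5.05 = 17.50
α = (k/(k−1))·(1 − Σσᵢ²/Var(T)) = (4/3)·(1 − 7.40/17.50) = 0.770

Cronbach's α = 0.770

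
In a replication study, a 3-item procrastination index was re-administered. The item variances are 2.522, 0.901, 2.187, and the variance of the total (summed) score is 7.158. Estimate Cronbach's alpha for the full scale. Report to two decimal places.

α = 0.32

Σσᵢ² = 2.522 + 0.901 + 2.187 = 5.610
α = (k/(k−1))·(1 − Σσᵢ²/total variance) = (3/2)·(1 − 5.610/7.158) = 0.32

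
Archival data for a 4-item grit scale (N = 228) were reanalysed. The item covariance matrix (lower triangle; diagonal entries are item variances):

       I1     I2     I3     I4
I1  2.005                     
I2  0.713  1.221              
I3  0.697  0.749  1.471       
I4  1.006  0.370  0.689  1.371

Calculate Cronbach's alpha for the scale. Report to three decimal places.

α = 0.776

sum of item variances = 2.005 + 1.221 + 1.471 + 1.371 = 6.068
Σ_{i<j} σ_ij = 4.224
σ²_total = 6.068 + 2 × 4.224 = 14.516
α = (k/(k−1))·(1 − sum of item variances/σ²_total) = (4/3)·(1 − 6.068/14.516) = 0.776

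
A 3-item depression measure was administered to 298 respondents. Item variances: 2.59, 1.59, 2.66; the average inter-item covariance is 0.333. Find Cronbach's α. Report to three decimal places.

sum of item variances = 2.59 + 1.59 + 2.66 = 6.84
Sum of the 3 distinct covariances = 3 × 0.333 = 0.999
Var(T) = sum of item variances + 2·Σcov = 6.84 + 2 × 0.999 = 8.838
α = (3/2)·(1 − 6.84/8.838) = 0.339

α = 0.339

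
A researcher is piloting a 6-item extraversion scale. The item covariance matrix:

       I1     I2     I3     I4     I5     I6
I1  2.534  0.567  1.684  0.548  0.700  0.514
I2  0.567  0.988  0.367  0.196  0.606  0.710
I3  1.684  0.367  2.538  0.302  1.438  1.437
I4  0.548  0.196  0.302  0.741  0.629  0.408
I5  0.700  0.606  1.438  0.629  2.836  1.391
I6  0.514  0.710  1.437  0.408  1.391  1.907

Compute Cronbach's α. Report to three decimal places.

Σσᵢ² = 2.534 + 0.988 + 2.538 + 0.741 + 2.836 + 1.907 = 11.544
Σ_{i<j} σ_ij = 11.497
σ²_T = 11.544 + 2 × 11.497 = 34.538
α = (k/(k−1))·(1 − Σσᵢ²/σ²_T) = (6/5)·(1 − 11.544/34.538) = 0.799

Cronbach's α = 0.799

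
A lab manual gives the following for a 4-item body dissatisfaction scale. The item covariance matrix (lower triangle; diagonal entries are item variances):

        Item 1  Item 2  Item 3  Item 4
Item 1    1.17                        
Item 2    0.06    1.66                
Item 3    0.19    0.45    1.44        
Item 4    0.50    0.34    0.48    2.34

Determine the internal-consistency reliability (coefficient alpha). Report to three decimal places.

Σσᵢ² = 1.17 + 1.66 + 1.44 + 2.34 = 6.61
Sum of the distinct covariances = 2.02
Var(T) = 6.61 + 2 × 2.02 = 10.65
α = (k/(k−1))·(1 − Σσᵢ²/Var(T)) = (4/3)·(1 − 6.61/10.65) = 0.506

coefficient alpha = 0.506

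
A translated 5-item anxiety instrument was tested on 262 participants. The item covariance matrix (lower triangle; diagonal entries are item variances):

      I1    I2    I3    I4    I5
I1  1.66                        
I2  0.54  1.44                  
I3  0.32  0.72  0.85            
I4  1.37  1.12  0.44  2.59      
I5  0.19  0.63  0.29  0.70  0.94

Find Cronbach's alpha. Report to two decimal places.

Cronbach's alpha = 0.79

sum of item variances = 1.66 + 1.44 + 0.85 + 2.59 + 0.94 = 7.48
Sum of off-diagonal covariances = 6.32
Var(T) = 7.48 + 2 × 6.32 = 20.12
α = (k/(k−1))·(1 − sum of item variances/Var(T)) = (5/4)·(1 − 7.48/20.12) = 0.79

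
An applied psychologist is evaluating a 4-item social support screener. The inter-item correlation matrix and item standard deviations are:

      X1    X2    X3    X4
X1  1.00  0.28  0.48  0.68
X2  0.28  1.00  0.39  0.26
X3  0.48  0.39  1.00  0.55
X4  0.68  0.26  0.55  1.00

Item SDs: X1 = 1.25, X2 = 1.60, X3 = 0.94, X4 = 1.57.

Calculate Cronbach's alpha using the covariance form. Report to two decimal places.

Σσ²ᵢ = 1.25² + 1.60² + 0.94² + 1.57² = 7.4710
Covariances σ_ij = r_ij · s_i · s_j:
  σ(X1,X2) = 0.28 × 1.25 × 1.60 = 0.5600
  σ(X1,X3) = 0.48 × 1.25 × 0.94 = 0.5640
  σ(X1,X4) = 0.68 × 1.25 × 1.57 = 1.3345
  σ(X2,X3) = 0.39 × 1.60 × 0.94 = 0.5866
  σ(X2,X4) = 0.26 × 1.60 × 1.57 = 0.6531
  σ(X3,X4) = 0.55 × 0.94 × 1.57 = 0.8117
σ²_T = Σσ²ᵢ + 2·Σσ_ij = 7.4710 + 2 × 4.5099 = 16.4908
α = (4/3)·(1 − 7.4710/16.4908) = 0.73

α = 0.73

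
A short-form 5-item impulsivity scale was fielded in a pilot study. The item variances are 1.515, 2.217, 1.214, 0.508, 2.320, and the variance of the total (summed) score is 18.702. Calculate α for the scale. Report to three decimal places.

ΣVar(i) = 1.515 + 2.217 + 1.214 + 0.508 + 2.320 = 7.774
α = (k/(k−1))·(1 − ΣVar(i)/σ²_total) = (5/4)·(1 − 7.774/18.702) = 0.730

α = 0.730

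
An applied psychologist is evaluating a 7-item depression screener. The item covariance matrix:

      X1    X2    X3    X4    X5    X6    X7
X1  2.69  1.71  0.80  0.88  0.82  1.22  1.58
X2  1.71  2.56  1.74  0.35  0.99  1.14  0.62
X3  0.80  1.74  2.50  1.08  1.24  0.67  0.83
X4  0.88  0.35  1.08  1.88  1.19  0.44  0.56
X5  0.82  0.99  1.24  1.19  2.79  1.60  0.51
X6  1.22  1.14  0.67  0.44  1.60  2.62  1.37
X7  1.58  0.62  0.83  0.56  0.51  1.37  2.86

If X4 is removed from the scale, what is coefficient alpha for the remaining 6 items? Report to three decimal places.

coefficient alpha = 0.813

Remaining items: X1, X2, X3, X5, X6, X7 (k = 6).
Σσᵢ² = 2.69 + 2.56 + 2.50 + 2.79 + 2.62 + 2.86 = 16.02
Var(T) = 16.02 + 2 × 16.84 = 49.70
α (item deleted) = (6/5)·(1 − 16.02/49.70) = 0.813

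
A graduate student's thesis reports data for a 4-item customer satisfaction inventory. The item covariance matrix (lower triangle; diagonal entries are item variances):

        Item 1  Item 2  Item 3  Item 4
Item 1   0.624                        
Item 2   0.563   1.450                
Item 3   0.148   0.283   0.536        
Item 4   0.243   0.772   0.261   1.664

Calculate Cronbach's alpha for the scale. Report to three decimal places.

ΣVar(i) = 0.624 + 1.450 + 0.536 + 1.664 = 4.274
Σ_{i<j} σ_ij = 2.270
σ²_T = 4.274 + 2 × 2.270 = 8.814
α = (k/(k−1))·(1 − ΣVar(i)/σ²_T) = (4/3)·(1 − 4.274/8.814) = 0.687

Cronbach's alpha = 0.687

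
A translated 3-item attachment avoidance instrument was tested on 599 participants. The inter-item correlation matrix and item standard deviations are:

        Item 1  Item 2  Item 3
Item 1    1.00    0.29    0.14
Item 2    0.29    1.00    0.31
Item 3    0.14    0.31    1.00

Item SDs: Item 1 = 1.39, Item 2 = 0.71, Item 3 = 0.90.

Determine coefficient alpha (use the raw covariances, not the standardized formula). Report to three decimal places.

coefficient alpha = 0.433

Σσ²ᵢ = 1.39² + 0.71² + 0.90² = 3.2462
Covariances σ_ij = r_ij · s_i · s_j:
  σ(Item 1,Item 2) = 0.29 × 1.39 × 0.71 = 0.2862
  σ(Item 1,Item 3) = 0.14 × 1.39 × 0.90 = 0.1751
  σ(Item 2,Item 3) = 0.31 × 0.71 × 0.90 = 0.1981
σ²_T = Σσ²ᵢ + 2·Σσ_ij = 3.2462 + 2 × 0.6594 = 4.5650
α = (3/2)·(1 − 3.2462/4.5650) = 0.433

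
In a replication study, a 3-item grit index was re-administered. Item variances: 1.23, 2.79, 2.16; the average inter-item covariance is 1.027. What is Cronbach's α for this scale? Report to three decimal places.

sum of item variances = 1.23 + 2.79 + 2.16 = 6.18
Sum of the 3 distinct covariances = 3 × 1.027 = 3.081
σ²_T = sum of item variances + 2·Σcov = 6.18 + 2 × 3.081 = 12.342
α = (3/2)·(1 − 6.18/12.342) = 0.749

α = 0.749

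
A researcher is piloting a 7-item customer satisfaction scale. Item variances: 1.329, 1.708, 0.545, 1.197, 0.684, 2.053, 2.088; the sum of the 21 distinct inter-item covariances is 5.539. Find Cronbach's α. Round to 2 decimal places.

α = 0.62

Σσ²ᵢ = 1.329 + 1.708 + 0.545 + 1.197 + 0.684 + 2.053 + 2.088 = 9.604
Sum of distinct covariances = 5.539
Var(T) = Σσ²ᵢ + 2·Σcov = 9.604 + 2 × 5.539 = 20.682
α = (7/6)·(1 − 9.604/20.682) = 0.62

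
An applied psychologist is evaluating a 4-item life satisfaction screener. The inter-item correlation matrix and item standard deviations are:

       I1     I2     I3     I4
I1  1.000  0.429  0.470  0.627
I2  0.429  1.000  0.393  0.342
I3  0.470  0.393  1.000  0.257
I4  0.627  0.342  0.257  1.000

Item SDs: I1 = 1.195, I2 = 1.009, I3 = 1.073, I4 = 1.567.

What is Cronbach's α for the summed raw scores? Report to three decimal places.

α = 0.733

Σσ²ᵢ = 1.195² + 1.009² + 1.073² + 1.567² = 6.0529
Covariances σ_ij = r_ij · s_i · s_j:
  σ(I1,I2) = 0.429 × 1.195 × 1.009 = 0.5173
  σ(I1,I3) = 0.470 × 1.195 × 1.073 = 0.6027
  σ(I1,I4) = 0.627 × 1.195 × 1.567 = 1.1741
  σ(I2,I3) = 0.393 × 1.009 × 1.073 = 0.4255
  σ(I2,I4) = 0.342 × 1.009 × 1.567 = 0.5407
  σ(I3,I4) = 0.257 × 1.073 × 1.567 = 0.4321
σ²_T = Σσ²ᵢ + 2·Σσ_ij = 6.0529 + 2 × 3.6924 = 13.4377
α = (4/3)·(1 − 6.0529/13.4377) = 0.733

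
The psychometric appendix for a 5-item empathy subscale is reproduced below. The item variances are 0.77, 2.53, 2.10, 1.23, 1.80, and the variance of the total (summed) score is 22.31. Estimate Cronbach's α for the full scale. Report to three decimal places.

Cronbach's α = 0.778

Σσᵢ² = 0.77 + 2.53 + 2.10 + 1.23 + 1.80 = 8.43
α = (k/(k−1))·(1 − Σσᵢ²/total variance) = (5/4)·(1 − 8.43/22.31) = 0.778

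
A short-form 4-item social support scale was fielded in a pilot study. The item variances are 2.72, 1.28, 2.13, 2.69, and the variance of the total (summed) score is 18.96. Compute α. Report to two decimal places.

α = 0.71

sum of item variances = 2.72 + 1.28 + 2.13 + 2.69 = 8.82
α = (k/(k−1))·(1 − sum of item variances/σ²_T) = (4/3)·(1 − 8.82/18.96) = 0.71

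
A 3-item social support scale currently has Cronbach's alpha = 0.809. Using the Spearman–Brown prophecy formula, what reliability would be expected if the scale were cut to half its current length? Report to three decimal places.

Length factor m = 1/2
α' = m·α / (1 − (1−m)·α)
   = 1/2 × 0.809 / (1 − (1 − 1/2) × 0.809)
   = 0.4045 / 0.5955 = 0.679

predicted reliability = 0.679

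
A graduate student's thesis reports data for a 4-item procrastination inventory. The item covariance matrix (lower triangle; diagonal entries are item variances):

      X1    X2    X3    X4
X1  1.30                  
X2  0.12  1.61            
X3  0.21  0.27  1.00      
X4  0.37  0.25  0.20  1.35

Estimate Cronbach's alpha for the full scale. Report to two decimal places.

sum of item variances = 1.30 + 1.61 + 1.00 + 1.35 = 5.26
Sum of the distinct covariances = 1.42
total variance = 5.26 + 2 × 1.42 = 8.10
α = (k/(k−1))·(1 − sum of item variances/total variance) = (4/3)·(1 − 5.26/8.10) = 0.47

α = 0.47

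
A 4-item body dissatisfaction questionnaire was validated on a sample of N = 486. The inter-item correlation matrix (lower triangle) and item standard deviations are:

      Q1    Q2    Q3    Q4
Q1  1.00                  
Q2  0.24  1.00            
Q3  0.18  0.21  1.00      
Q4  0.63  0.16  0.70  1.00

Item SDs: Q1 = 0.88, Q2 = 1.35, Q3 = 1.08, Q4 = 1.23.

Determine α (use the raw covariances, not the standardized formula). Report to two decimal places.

Σσ²ᵢ = 0.88² + 1.35² + 1.08² + 1.23² = 5.2762
Covariances σ_ij = r_ij · s_i · s_j:
  σ(Q1,Q2) = 0.24 × 0.88 × 1.35 = 0.2851
  σ(Q1,Q3) = 0.18 × 0.88 × 1.08 = 0.1711
  σ(Q1,Q4) = 0.63 × 0.88 × 1.23 = 0.6819
  σ(Q2,Q3) = 0.21 × 1.35 × 1.08 = 0.3062
  σ(Q2,Q4) = 0.16 × 1.35 × 1.23 = 0.2657
  σ(Q3,Q4) = 0.70 × 1.08 × 1.23 = 0.9299
σ²_T = Σσ²ᵢ + 2·Σσ_ij = 5.2762 + 2 × 2.6399 = 10.5560
α = (4/3)·(1 − 5.2762/10.5560) = 0.67

α = 0.67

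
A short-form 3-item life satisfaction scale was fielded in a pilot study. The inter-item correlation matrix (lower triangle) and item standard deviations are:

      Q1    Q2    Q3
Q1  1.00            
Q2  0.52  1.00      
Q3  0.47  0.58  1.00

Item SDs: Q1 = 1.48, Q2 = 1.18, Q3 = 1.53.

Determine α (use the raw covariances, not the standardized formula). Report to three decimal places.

Σσ²ᵢ = 1.48² + 1.18² + 1.53² = 5.9237
Covariances σ_ij = r_ij · s_i · s_j:
  σ(Q1,Q2) = 0.52 × 1.48 × 1.18 = 0.9081
  σ(Q1,Q3) = 0.47 × 1.48 × 1.53 = 1.0643
  σ(Q2,Q3) = 0.58 × 1.18 × 1.53 = 1.0471
σ²_T = Σσ²ᵢ + 2·Σσ_ij = 5.9237 + 2 × 3.0195 = 11.9627
α = (3/2)·(1 − 5.9237/11.9627) = 0.757

α = 0.757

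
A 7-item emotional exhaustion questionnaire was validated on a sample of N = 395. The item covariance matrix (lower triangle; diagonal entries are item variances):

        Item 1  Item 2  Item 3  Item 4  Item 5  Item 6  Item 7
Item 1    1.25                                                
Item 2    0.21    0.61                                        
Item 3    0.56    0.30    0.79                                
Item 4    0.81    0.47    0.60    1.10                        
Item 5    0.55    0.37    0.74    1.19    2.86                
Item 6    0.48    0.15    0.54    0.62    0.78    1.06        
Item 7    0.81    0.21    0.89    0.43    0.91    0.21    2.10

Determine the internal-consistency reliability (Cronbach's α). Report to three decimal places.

Σσᵢ² = 1.25 + 0.61 + 0.79 + 1.10 + 2.86 + 1.06 + 2.10 = 9.77
Σ_{i<j} σ_ij = 11.83
Var(T) = 9.77 + 2 × 11.83 = 33.43
α = (k/(k−1))·(1 − Σσᵢ²/Var(T)) = (7/6)·(1 − 9.77/33.43) = 0.826

α = 0.826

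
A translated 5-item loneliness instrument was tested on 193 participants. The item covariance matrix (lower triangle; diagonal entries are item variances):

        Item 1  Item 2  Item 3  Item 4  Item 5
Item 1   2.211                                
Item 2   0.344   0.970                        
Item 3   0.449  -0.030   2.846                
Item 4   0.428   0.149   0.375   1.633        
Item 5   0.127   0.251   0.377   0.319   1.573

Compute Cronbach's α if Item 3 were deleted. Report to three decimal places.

Remaining items: Item 1, Item 2, Item 4, Item 5 (k = 4).
ΣVar(i) = 2.211 + 0.970 + 1.633 + 1.573 = 6.387
Var(T) = 6.387 + 2 × 1.618 = 9.623
α (item deleted) = (4/3)·(1 − 6.387/9.623) = 0.448

α = 0.448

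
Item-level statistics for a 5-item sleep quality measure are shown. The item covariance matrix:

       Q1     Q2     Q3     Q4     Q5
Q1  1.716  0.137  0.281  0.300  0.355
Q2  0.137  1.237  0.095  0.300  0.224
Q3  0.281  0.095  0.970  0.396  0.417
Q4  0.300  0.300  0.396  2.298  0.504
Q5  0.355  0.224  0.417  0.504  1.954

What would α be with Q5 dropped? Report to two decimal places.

α = 0.44

Remaining items: Q1, Q2, Q3, Q4 (k = 4).
Σσ²ᵢ = 1.716 + 1.237 + 0.970 + 2.298 = 6.221
σ²_total = 6.221 + 2 × 1.509 = 9.239
α (item deleted) = (4/3)·(1 − 6.221/9.239) = 0.44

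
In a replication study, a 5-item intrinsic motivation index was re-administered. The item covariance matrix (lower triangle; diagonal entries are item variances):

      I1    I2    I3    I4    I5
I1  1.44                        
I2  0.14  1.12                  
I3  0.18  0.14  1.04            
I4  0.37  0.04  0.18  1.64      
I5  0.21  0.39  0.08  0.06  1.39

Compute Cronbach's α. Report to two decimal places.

Cronbach's α = 0.44

sum of item variances = 1.44 + 1.12 + 1.04 + 1.64 + 1.39 = 6.63
Σ_{i<j} σ_ij = 1.79
σ²_total = 6.63 + 2 × 1.79 = 10.21
α = (k/(k−1))·(1 − sum of item variances/σ²_total) = (5/4)·(1 − 6.63/10.21) = 0.44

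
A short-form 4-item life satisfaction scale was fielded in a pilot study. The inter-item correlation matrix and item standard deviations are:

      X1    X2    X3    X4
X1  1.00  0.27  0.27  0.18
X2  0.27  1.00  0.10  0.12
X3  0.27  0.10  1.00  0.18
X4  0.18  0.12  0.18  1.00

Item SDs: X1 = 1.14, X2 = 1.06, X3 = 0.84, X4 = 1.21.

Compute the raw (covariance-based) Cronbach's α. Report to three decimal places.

Cronbach's α = 0.472

Σσ²ᵢ = 1.14² + 1.06² + 0.84² + 1.21² = 4.5929
Covariances σ_ij = r_ij · s_i · s_j:
  σ(X1,X2) = 0.27 × 1.14 × 1.06 = 0.3263
  σ(X1,X3) = 0.27 × 1.14 × 0.84 = 0.2586
  σ(X1,X4) = 0.18 × 1.14 × 1.21 = 0.2483
  σ(X2,X3) = 0.10 × 1.06 × 0.84 = 0.0890
  σ(X2,X4) = 0.12 × 1.06 × 1.21 = 0.1539
  σ(X3,X4) = 0.18 × 0.84 × 1.21 = 0.1830
σ²_T = Σσ²ᵢ + 2·Σσ_ij = 4.5929 + 2 × 1.2591 = 7.1111
α = (4/3)·(1 − 4.5929/7.1111) = 0.472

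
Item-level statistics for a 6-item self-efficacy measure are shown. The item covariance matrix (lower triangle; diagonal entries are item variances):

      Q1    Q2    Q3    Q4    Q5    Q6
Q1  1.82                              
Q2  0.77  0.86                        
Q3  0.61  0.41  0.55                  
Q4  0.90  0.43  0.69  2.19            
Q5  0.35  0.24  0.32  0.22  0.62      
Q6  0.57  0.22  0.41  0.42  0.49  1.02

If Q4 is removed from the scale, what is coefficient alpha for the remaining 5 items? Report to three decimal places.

Remaining items: Q1, Q2, Q3, Q5, Q6 (k = 5).
Σσ²ᵢ = 1.82 + 0.86 + 0.55 + 0.62 + 1.02 = 4.87
Var(T) = 4.87 + 2 × 4.39 = 13.65
α (item deleted) = (5/4)·(1 − 4.87/13.65) = 0.804

α = 0.804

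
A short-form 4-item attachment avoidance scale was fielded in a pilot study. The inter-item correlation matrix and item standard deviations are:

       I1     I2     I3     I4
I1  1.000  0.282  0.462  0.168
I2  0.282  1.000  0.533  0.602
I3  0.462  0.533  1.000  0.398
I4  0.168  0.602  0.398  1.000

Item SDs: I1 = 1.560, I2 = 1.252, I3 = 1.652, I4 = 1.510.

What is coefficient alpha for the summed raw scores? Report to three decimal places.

coefficient alpha = 0.725

Σσ²ᵢ = 1.560² + 1.252² + 1.652² + 1.510² = 9.0103
Covariances σ_ij = r_ij · s_i · s_j:
  σ(I1,I2) = 0.282 × 1.560 × 1.252 = 0.5508
  σ(I1,I3) = 0.462 × 1.560 × 1.652 = 1.1906
  σ(I1,I4) = 0.168 × 1.560 × 1.510 = 0.3957
  σ(I2,I3) = 0.533 × 1.252 × 1.652 = 1.1024
  σ(I2,I4) = 0.602 × 1.252 × 1.510 = 1.1381
  σ(I3,I4) = 0.398 × 1.652 × 1.510 = 0.9928
σ²_T = Σσ²ᵢ + 2·Σσ_ij = 9.0103 + 2 × 5.3704 = 19.7511
α = (4/3)·(1 − 9.0103/19.7511) = 0.725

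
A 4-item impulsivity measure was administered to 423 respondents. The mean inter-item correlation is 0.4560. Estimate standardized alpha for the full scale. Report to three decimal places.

standardized alpha = 0.770

Standardized α = k·r̄ / (1 + (k−1)·r̄) = 4 × 0.4560 / (1 + 3 × 0.4560)
  = 1.8240 / 2.3680 = 0.770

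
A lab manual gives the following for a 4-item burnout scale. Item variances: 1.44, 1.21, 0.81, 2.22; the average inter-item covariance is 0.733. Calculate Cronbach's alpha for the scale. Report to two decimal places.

α = 0.81

Σσᵢ² = 1.44 + 1.21 + 0.81 + 2.22 = 5.68
Sum of the 6 distinct covariances = 6 × 0.733 = 4.398
total variance = Σσᵢ² + 2·Σcov = 5.68 + 2 × 4.398 = 14.476
α = (4/3)·(1 − 5.68/14.476) = 0.81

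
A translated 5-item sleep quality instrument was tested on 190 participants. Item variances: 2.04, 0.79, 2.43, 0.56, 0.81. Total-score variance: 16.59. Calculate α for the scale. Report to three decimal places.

α = 0.750

Σσᵢ² = 2.04 + 0.79 + 2.43 + 0.56 + 0.81 = 6.63
α = (k/(k−1))·(1 − Σσᵢ²/σ²_total) = (5/4)·(1 − 6.63/16.59) = 0.750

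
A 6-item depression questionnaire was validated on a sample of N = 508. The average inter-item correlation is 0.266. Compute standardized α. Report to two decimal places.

Standardized α = k·r̄ / (1 + (k−1)·r̄) = 6 × 0.266 / (1 + 5 × 0.266)
  = 1.5960 / 2.3300 = 0.68

α = 0.68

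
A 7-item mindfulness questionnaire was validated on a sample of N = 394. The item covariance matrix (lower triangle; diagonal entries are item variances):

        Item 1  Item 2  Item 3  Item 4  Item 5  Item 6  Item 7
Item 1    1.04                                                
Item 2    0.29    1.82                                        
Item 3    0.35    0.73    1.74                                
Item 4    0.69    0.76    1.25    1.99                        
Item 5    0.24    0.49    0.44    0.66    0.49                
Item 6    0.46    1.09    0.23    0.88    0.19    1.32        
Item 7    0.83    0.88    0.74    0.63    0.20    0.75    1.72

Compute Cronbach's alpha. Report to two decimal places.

Σσᵢ² = 1.04 + 1.82 + 1.74 + 1.99 + 0.49 + 1.32 + 1.72 = 10.12
Sum of the distinct covariances = 12.78
total variance = 10.12 + 2 × 12.78 = 35.68
α = (k/(k−1))·(1 − Σσᵢ²/total variance) = (7/6)·(1 − 10.12/35.68) = 0.84

Cronbach's alpha = 0.84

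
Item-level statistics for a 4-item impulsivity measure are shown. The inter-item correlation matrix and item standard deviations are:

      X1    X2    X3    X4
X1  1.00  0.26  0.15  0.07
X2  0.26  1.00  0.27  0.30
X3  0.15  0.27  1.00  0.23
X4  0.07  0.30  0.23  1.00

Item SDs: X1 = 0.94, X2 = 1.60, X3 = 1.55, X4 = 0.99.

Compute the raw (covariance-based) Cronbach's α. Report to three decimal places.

Σσ²ᵢ = 0.94² + 1.60² + 1.55² + 0.99² = 6.8262
Covariances σ_ij = r_ij · s_i · s_j:
  σ(X1,X2) = 0.26 × 0.94 × 1.60 = 0.3910
  σ(X1,X3) = 0.15 × 0.94 × 1.55 = 0.2185
  σ(X1,X4) = 0.07 × 0.94 × 0.99 = 0.0651
  σ(X2,X3) = 0.27 × 1.60 × 1.55 = 0.6696
  σ(X2,X4) = 0.30 × 1.60 × 0.99 = 0.4752
  σ(X3,X4) = 0.23 × 1.55 × 0.99 = 0.3529
σ²_T = Σσ²ᵢ + 2·Σσ_ij = 6.8262 + 2 × 2.1723 = 11.1708
α = (4/3)·(1 − 6.8262/11.1708) = 0.519

Cronbach's α = 0.519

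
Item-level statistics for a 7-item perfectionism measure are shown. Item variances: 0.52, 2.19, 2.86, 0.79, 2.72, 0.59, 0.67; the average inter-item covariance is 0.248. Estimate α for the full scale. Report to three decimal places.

α = 0.585

Σσ²ᵢ = 0.52 + 2.19 + 2.86 + 0.79 + 2.72 + 0.59 + 0.67 = 10.34
Sum of the 21 distinct covariances = 21 × 0.248 = 5.208
Var(T) = Σσ²ᵢ + 2·Σcov = 10.34 + 2 × 5.208 = 20.756
α = (7/6)·(1 − 10.34/20.756) = 0.585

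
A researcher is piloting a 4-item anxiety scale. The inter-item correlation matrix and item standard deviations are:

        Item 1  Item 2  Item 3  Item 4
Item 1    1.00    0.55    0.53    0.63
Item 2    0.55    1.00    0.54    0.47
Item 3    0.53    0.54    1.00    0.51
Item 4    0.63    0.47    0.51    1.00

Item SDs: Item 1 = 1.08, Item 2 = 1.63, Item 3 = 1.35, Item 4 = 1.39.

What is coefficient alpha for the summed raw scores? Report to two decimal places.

α = 0.81

Σσ²ᵢ = 1.08² + 1.63² + 1.35² + 1.39² = 7.5779
Covariances σ_ij = r_ij · s_i · s_j:
  σ(Item 1,Item 2) = 0.55 × 1.08 × 1.63 = 0.9682
  σ(Item 1,Item 3) = 0.53 × 1.08 × 1.35 = 0.7727
  σ(Item 1,Item 4) = 0.63 × 1.08 × 1.39 = 0.9458
  σ(Item 2,Item 3) = 0.54 × 1.63 × 1.35 = 1.1883
  σ(Item 2,Item 4) = 0.47 × 1.63 × 1.39 = 1.0649
  σ(Item 3,Item 4) = 0.51 × 1.35 × 1.39 = 0.9570
σ²_T = Σσ²ᵢ + 2·Σσ_ij = 7.5779 + 2 × 5.8969 = 19.3717
α = (4/3)·(1 − 7.5779/19.3717) = 0.81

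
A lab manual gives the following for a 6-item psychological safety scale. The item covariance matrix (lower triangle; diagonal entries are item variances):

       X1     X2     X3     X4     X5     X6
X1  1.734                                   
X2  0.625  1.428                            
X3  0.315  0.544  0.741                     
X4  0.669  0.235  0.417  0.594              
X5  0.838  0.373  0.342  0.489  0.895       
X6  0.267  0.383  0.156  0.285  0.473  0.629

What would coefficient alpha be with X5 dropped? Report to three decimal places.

Remaining items: X1, X2, X3, X4, X6 (k = 5).
ΣVar(i) = 1.734 + 1.428 + 0.741 + 0.594 + 0.629 = 5.126
σ²_T = 5.126 + 2 × 3.896 = 12.918
α (item deleted) = (5/4)·(1 − 5.126/12.918) = 0.754

coefficient alpha = 0.754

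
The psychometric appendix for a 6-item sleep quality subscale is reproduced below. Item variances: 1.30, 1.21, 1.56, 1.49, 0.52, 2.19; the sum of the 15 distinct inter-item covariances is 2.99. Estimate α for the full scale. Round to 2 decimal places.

α = 0.50

Σσ²ᵢ = 1.30 + 1.21 + 1.56 + 1.49 + 0.52 + 2.19 = 8.27
Sum of distinct covariances = 2.99
σ²_total = Σσ²ᵢ + 2·Σcov = 8.27 + 2 × 2.99 = 14.25
α = (6/5)·(1 − 8.27/14.25) = 0.50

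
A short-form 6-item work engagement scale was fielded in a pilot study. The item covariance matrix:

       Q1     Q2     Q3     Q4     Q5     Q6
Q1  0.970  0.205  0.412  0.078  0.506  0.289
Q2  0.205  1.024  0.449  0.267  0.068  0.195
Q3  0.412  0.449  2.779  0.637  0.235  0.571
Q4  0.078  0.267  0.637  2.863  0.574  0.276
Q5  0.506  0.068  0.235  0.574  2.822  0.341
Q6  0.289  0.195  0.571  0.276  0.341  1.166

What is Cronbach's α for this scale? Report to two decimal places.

Cronbach's α = 0.56

ΣVar(i) = 0.970 + 1.024 + 2.779 + 2.863 + 2.822 + 1.166 = 11.624
Sum of the distinct covariances = 5.103
σ²_T = 11.624 + 2 × 5.103 = 21.830
α = (k/(k−1))·(1 − ΣVar(i)/σ²_T) = (6/5)·(1 − 11.624/21.830) = 0.56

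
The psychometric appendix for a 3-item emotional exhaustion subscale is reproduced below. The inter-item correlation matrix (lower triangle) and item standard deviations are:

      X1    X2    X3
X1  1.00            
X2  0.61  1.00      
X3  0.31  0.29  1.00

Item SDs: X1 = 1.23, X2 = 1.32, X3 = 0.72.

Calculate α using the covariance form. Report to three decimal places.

Σσ²ᵢ = 1.23² + 1.32² + 0.72² = 3.7737
Covariances σ_ij = r_ij · s_i · s_j:
  σ(X1,X2) = 0.61 × 1.23 × 1.32 = 0.9904
  σ(X1,X3) = 0.31 × 1.23 × 0.72 = 0.2745
  σ(X2,X3) = 0.29 × 1.32 × 0.72 = 0.2756
σ²_T = Σσ²ᵢ + 2·Σσ_ij = 3.7737 + 2 × 1.5405 = 6.8547
α = (3/2)·(1 − 3.7737/6.8547) = 0.674

α = 0.674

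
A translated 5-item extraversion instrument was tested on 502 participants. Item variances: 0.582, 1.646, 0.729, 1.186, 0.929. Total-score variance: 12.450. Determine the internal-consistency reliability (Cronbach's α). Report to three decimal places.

α = 0.741

sum of item variances = 0.582 + 1.646 + 0.729 + 1.186 + 0.929 = 5.072
α = (k/(k−1))·(1 − sum of item variances/Var(T)) = (5/4)·(1 − 5.072/12.450) = 0.741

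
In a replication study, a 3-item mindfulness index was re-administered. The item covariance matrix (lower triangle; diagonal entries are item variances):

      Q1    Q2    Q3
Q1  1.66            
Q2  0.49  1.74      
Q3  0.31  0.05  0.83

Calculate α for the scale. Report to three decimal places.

α = 0.430

Σσᵢ² = 1.66 + 1.74 + 0.83 = 4.23
Sum of the distinct covariances = 0.85
σ²_total = 4.23 + 2 × 0.85 = 5.93
α = (k/(k−1))·(1 − Σσᵢ²/σ²_total) = (3/2)·(1 − 4.23/5.93) = 0.430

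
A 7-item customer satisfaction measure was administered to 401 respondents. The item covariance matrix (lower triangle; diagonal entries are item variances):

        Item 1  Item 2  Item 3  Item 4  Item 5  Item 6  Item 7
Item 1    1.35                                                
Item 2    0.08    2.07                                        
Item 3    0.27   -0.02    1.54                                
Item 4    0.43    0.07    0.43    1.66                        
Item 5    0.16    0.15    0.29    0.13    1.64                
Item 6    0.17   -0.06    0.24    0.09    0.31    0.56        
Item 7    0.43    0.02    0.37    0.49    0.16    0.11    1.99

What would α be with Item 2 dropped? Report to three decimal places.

Remaining items: Item 1, Item 3, Item 4, Item 5, Item 6, Item 7 (k = 6).
Σσ²ᵢ = 1.35 + 1.54 + 1.66 + 1.64 + 0.56 + 1.99 = 8.74
σ²_T = 8.74 + 2 × 4.08 = 16.90
α (item deleted) = (6/5)·(1 − 8.74/16.90) = 0.579

α = 0.579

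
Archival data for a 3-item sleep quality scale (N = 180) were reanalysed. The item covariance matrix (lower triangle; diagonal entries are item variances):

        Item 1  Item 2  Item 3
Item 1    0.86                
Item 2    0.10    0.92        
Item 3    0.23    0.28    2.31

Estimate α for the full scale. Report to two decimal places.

α = 0.34

Σσ²ᵢ = 0.86 + 0.92 + 2.31 = 4.09
Σ_{i<j} σ_ij = 0.61
Var(T) = 4.09 + 2 × 0.61 = 5.31
α = (k/(k−1))·(1 − Σσ²ᵢ/Var(T)) = (3/2)·(1 − 4.09/5.31) = 0.34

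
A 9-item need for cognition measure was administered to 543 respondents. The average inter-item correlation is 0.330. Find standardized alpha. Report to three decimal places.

Standardized α = k·r̄ / (1 + (k−1)·r̄) = 9 × 0.330 / (1 + 8 × 0.330)
  = 2.9700 / 3.6400 = 0.816

α = 0.816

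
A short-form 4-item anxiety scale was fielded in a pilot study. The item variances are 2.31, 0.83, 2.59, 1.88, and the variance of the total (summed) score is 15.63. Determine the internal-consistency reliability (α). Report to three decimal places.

α = 0.684

ΣVar(i) = 2.31 + 0.83 + 2.59 + 1.88 = 7.61
α = (k/(k−1))·(1 − ΣVar(i)/Var(T)) = (4/3)·(1 − 7.61/15.63) = 0.684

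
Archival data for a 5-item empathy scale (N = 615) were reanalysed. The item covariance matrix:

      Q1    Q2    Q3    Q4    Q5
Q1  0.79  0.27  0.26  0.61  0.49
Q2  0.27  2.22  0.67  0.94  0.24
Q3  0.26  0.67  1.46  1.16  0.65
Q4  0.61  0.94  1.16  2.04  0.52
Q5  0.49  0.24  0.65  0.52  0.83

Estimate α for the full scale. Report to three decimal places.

α = 0.766

Σσ²ᵢ = 0.79 + 2.22 + 1.46 + 2.04 + 0.83 = 7.34
Sum of off-diagonal covariances = 5.81
Var(T) = 7.34 + 2 × 5.81 = 18.96
α = (k/(k−1))·(1 − Σσ²ᵢ/Var(T)) = (5/4)·(1 − 7.34/18.96) = 0.766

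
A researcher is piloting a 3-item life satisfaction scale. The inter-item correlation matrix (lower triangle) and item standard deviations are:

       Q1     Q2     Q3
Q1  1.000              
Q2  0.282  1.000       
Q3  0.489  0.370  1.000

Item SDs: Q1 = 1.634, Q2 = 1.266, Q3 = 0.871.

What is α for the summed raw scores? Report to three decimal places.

Σσ²ᵢ = 1.634² + 1.266² + 0.871² = 5.0314
Covariances σ_ij = r_ij · s_i · s_j:
  σ(Q1,Q2) = 0.282 × 1.634 × 1.266 = 0.5834
  σ(Q1,Q3) = 0.489 × 1.634 × 0.871 = 0.6960
  σ(Q2,Q3) = 0.370 × 1.266 × 0.871 = 0.4080
σ²_T = Σσ²ᵢ + 2·Σσ_ij = 5.0314 + 2 × 1.6874 = 8.4062
α = (3/2)·(1 − 5.0314/8.4062) = 0.602

α = 0.602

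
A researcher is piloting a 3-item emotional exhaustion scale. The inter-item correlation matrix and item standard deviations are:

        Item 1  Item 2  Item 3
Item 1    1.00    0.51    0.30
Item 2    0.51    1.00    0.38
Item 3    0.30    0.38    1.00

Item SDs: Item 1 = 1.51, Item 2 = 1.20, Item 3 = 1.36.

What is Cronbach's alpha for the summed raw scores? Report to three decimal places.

Σσ²ᵢ = 1.51² + 1.20² + 1.36² = 5.5697
Covariances σ_ij = r_ij · s_i · s_j:
  σ(Item 1,Item 2) = 0.51 × 1.51 × 1.20 = 0.9241
  σ(Item 1,Item 3) = 0.30 × 1.51 × 1.36 = 0.6161
  σ(Item 2,Item 3) = 0.38 × 1.20 × 1.36 = 0.6202
σ²_T = Σσ²ᵢ + 2·Σσ_ij = 5.5697 + 2 × 2.1604 = 9.8905
α = (3/2)·(1 − 5.5697/9.8905) = 0.655

Cronbach's alpha = 0.655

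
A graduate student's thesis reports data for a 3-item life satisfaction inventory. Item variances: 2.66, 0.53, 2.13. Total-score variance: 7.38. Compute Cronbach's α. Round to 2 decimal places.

sum of item variances = 2.66 + 0.53 + 2.13 = 5.32
α = (k/(k−1))·(1 − sum of item variances/σ²_T) = (3/2)·(1 − 5.32/7.38) = 0.42

Cronbach's α = 0.42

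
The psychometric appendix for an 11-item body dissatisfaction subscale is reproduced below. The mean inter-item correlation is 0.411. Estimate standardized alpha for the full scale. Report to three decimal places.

Standardized α = k·r̄ / (1 + (k−1)·r̄) = 11 × 0.411 / (1 + 10 × 0.411)
  = 4.5210 / 5.1100 = 0.885

standardized alpha = 0.885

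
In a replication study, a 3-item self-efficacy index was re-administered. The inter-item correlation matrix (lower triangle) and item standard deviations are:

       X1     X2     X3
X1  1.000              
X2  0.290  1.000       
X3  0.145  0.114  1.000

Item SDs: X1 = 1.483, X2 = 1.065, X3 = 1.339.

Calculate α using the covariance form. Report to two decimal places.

α = 0.39

Σσ²ᵢ = 1.483² + 1.065² + 1.339² = 5.1264
Covariances σ_ij = r_ij · s_i · s_j:
  σ(X1,X2) = 0.290 × 1.483 × 1.065 = 0.4580
  σ(X1,X3) = 0.145 × 1.483 × 1.339 = 0.2879
  σ(X2,X3) = 0.114 × 1.065 × 1.339 = 0.1626
σ²_T = Σσ²ᵢ + 2·Σσ_ij = 5.1264 + 2 × 0.9085 = 6.9434
α = (3/2)·(1 − 5.1264/6.9434) = 0.39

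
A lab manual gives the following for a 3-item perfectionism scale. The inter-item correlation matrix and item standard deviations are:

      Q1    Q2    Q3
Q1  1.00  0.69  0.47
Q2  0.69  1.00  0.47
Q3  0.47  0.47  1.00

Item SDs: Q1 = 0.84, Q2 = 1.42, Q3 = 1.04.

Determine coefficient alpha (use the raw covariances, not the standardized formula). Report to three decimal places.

Σσ²ᵢ = 0.84² + 1.42² + 1.04² = 3.8036
Covariances σ_ij = r_ij · s_i · s_j:
  σ(Q1,Q2) = 0.69 × 0.84 × 1.42 = 0.8230
  σ(Q1,Q3) = 0.47 × 0.84 × 1.04 = 0.4106
  σ(Q2,Q3) = 0.47 × 1.42 × 1.04 = 0.6941
σ²_T = Σσ²ᵢ + 2·Σσ_ij = 3.8036 + 2 × 1.9277 = 7.6590
α = (3/2)·(1 − 3.8036/7.6590) = 0.755

α = 0.755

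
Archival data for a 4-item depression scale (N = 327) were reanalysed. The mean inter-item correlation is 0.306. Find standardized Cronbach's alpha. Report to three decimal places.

Standardized α = k·r̄ / (1 + (k−1)·r̄) = 4 × 0.306 / (1 + 3 × 0.306)
  = 1.2240 / 1.9180 = 0.638

standardized Cronbach's alpha = 0.638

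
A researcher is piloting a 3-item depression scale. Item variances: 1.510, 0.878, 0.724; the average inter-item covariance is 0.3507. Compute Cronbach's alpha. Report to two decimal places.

Cronbach's alpha = 0.61

Σσᵢ² = 1.510 + 0.878 + 0.724 = 3.112
Sum of the 3 distinct covariances = 3 × 0.3507 = 1.0521
Var(T) = Σσᵢ² + 2·Σcov = 3.112 + 2 × 1.0521 = 5.2162
α = (3/2)·(1 − 3.112/5.2162) = 0.61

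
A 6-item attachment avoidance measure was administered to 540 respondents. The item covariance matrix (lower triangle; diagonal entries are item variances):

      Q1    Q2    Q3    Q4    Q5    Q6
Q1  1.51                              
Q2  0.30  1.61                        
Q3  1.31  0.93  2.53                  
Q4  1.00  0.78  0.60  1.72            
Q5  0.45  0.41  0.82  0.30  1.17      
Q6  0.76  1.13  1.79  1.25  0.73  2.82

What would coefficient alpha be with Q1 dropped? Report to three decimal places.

Remaining items: Q2, Q3, Q4, Q5, Q6 (k = 5).
Σσ²ᵢ = 1.61 + 2.53 + 1.72 + 1.17 + 2.82 = 9.85
σ²_T = 9.85 + 2 × 8.74 = 27.33
α (item deleted) = (5/4)·(1 − 9.85/27.33) = 0.799

α = 0.799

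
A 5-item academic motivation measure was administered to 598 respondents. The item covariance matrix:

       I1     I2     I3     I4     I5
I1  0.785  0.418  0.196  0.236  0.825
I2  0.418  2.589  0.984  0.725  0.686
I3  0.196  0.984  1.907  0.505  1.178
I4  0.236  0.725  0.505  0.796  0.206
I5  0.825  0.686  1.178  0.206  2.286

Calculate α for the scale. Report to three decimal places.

Σσᵢ² = 0.785 + 2.589 + 1.907 + 0.796 + 2.286 = 8.363
Σ_{i<j} σ_ij = 5.959
σ²_total = 8.363 + 2 × 5.959 = 20.281
α = (k/(k−1))·(1 − Σσᵢ²/σ²_total) = (5/4)·(1 − 8.363/20.281) = 0.735

α = 0.735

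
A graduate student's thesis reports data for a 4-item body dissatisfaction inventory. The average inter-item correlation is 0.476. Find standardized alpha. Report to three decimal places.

Standardized α = k·r̄ / (1 + (k−1)·r̄) = 4 × 0.476 / (1 + 3 × 0.476)
  = 1.9040 / 2.4280 = 0.784

standardized alpha = 0.784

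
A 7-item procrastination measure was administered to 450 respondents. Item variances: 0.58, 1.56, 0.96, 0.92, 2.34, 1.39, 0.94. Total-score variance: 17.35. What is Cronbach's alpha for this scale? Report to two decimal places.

sum of item variances = 0.58 + 1.56 + 0.96 + 0.92 + 2.34 + 1.39 + 0.94 = 8.69
α = (k/(k−1))·(1 − sum of item variances/σ²_total) = (7/6)·(1 − 8.69/17.35) = 0.58

α = 0.58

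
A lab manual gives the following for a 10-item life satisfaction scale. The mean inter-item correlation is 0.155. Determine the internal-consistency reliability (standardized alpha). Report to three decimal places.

Standardized α = k·r̄ / (1 + (k−1)·r̄) = 10 × 0.155 / (1 + 9 × 0.155)
  = 1.5500 / 2.3950 = 0.647

standardized alpha = 0.647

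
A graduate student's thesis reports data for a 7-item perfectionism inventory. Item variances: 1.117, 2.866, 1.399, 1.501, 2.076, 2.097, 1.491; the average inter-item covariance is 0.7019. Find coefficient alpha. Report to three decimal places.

α = 0.818

sum of item variances = 1.117 + 2.866 + 1.399 + 1.501 + 2.076 + 2.097 + 1.491 = 12.547
Sum of the 21 distinct covariances = 21 × 0.7019 = 14.7399
σ²_total = sum of item variances + 2·Σcov = 12.547 + 2 × 14.7399 = 42.0268
α = (7/6)·(1 − 12.547/42.0268) = 0.818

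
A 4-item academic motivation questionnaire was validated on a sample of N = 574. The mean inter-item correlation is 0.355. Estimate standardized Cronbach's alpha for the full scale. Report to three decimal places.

Standardized α = k·r̄ / (1 + (k−1)·r̄) = 4 × 0.355 / (1 + 3 × 0.355)
  = 1.4200 / 2.0650 = 0.688

standardized Cronbach's alpha = 0.688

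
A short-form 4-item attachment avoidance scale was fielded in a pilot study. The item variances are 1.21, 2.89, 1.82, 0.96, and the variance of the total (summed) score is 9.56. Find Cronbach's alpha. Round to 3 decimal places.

ΣVar(i) = 1.21 + 2.89 + 1.82 + 0.96 = 6.88
α = (k/(k−1))·(1 − ΣVar(i)/σ²_total) = (4/3)·(1 − 6.88/9.56) = 0.374

α = 0.374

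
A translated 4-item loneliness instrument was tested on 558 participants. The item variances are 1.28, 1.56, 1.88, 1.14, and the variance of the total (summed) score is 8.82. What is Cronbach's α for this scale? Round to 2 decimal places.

Cronbach's α = 0.45

Σσᵢ² = 1.28 + 1.56 + 1.88 + 1.14 = 5.86
α = (k/(k−1))·(1 − Σσᵢ²/Var(T)) = (4/3)·(1 − 5.86/8.82) = 0.45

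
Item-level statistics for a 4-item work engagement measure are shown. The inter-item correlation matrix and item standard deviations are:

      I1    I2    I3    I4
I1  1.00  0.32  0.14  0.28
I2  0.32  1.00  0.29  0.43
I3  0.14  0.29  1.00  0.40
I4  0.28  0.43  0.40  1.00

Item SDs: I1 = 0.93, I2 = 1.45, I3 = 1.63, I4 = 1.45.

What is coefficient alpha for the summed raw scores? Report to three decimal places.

coefficient alpha = 0.639

Σσ²ᵢ = 0.93² + 1.45² + 1.63² + 1.45² = 7.7268
Covariances σ_ij = r_ij · s_i · s_j:
  σ(I1,I2) = 0.32 × 0.93 × 1.45 = 0.4315
  σ(I1,I3) = 0.14 × 0.93 × 1.63 = 0.2122
  σ(I1,I4) = 0.28 × 0.93 × 1.45 = 0.3776
  σ(I2,I3) = 0.29 × 1.45 × 1.63 = 0.6854
  σ(I2,I4) = 0.43 × 1.45 × 1.45 = 0.9041
  σ(I3,I4) = 0.40 × 1.63 × 1.45 = 0.9454
σ²_T = Σσ²ᵢ + 2·Σσ_ij = 7.7268 + 2 × 3.5562 = 14.8392
α = (4/3)·(1 − 7.7268/14.8392) = 0.639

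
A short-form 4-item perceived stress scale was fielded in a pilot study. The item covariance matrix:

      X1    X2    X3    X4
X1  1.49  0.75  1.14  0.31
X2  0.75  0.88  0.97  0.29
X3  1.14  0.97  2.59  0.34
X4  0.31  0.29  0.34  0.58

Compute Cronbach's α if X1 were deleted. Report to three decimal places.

Remaining items: X2, X3, X4 (k = 3).
ΣVar(i) = 0.88 + 2.59 + 0.58 = 4.05
total variance = 4.05 + 2 × 1.60 = 7.25
α (item deleted) = (3/2)·(1 − 4.05/7.25) = 0.662

Cronbach's α = 0.662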